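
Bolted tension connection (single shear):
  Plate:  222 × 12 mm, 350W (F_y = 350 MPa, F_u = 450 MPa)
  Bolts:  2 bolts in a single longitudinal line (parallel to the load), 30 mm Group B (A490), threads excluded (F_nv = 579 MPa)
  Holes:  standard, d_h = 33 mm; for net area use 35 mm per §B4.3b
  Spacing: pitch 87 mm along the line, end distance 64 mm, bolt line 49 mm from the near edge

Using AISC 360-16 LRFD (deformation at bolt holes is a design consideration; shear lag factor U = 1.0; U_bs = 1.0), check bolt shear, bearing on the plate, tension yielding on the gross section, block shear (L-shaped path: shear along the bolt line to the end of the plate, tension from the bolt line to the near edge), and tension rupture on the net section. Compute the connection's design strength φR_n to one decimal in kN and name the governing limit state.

366.9 kN (block shear governs)

Bolt shear: A_b = π(30)²/4 = 706.86 mm². φR_n = 0.75 × 579 × 706.86 × 2 × 1 = 613.9 kN.
Bearing (12 mm plate, F_u = 450 MPa): end bolts L_c = 64 − 33/2 = 47.5, R_n = min(1.2×47.5×12×450, 2.4×30×12×450) = 307.8 kN/bolt; interior L_c = 87 − 33 = 54, R_n = 349.92 kN/bolt. φR_n = 0.75 × (1×307.8 + 1×349.92) = 493.3 kN.
Tension yield (gross): A_g = 222×12 = 2664 mm². φR_n = 0.90 × 350 × 2664 = 839.2 kN.
Block shear: shear path 1×[64+1×87] = 1×151 mm, A_gv = 1812, A_nv = 1×(151 − 1.5×35)×12 = 1182 mm²; tension to near edge: (49 − 0.5×35)×12 = 378 mm². R_n = min(0.6×450×1182, 0.6×350×1812) + 1.0×450×378 = min(319.14, 380.52) + 170.1 = 489.24 kN. φR_n = 0.75 × 489.24 = 366.9 kN.
Tension rupture (net): A_n = (222 − 1×35)×12 = 2244 mm² (U = 1.0, A_e = A_n). φR_n = 0.75 × 450 × 2244 = 757.4 kN.
Governing: min(613.9, 493.3, 839.2, 366.9, 757.4) = 366.9 kN → block shear.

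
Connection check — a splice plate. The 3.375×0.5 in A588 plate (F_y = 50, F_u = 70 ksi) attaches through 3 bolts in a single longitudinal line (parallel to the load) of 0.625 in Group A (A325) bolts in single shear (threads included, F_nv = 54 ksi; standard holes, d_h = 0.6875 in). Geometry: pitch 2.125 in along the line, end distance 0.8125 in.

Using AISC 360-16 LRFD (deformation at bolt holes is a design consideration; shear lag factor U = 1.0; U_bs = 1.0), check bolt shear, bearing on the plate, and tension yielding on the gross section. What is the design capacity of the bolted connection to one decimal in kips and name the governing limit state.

37.3 kips (bolt shear governs)

Bolt shear: A_b = π(0.625)²/4 = 0.3068 in². φR_n = 0.75 × 54 × 0.3068 × 3 × 1 = 37.3 kips.
Bearing (0.5 in plate, F_u = 70 ksi): end bolts L_c = 0.8125 − 0.6875/2 = 0.46875, R_n = min(1.2×0.46875×0.5×70, 2.4×0.625×0.5×70) = 19.688 kips/bolt; interior L_c = 2.125 − 0.6875 = 1.4375, R_n = 52.5 kips/bolt. φR_n = 0.75 × (1×19.688 + 2×52.5) = 93.5 kips.
Tension yield (gross): A_g = 3.375×0.5 = 1.6875 in². φR_n = 0.90 × 50 × 1.6875 = 75.9 kips.
Governing: min(37.3, 93.5, 75.9) = 37.3 kips → bolt shear.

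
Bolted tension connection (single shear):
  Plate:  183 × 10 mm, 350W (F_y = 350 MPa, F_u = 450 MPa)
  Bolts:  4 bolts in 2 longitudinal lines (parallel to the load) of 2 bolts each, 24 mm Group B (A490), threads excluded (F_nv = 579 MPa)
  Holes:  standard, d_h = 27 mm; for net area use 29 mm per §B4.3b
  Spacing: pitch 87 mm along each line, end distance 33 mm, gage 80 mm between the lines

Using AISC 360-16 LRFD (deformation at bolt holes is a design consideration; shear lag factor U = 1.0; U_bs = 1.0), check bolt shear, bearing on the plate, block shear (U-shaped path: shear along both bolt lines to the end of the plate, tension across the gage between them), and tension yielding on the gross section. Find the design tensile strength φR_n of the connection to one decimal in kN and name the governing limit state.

482.0 kN (block shear governs)

Bolt shear: A_b = π(24)²/4 = 452.39 mm². φR_n = 0.75 × 579 × 452.39 × 4 × 1 = 785.8 kN.
Bearing (10 mm plate, F_u = 450 MPa): end bolts L_c = 33 − 27/2 = 19.5, R_n = min(1.2×19.5×10×450, 2.4×24×10×450) = 105.3 kN/bolt; interior L_c = 87 − 27 = 60, R_n = 259.2 kN/bolt. φR_n = 0.75 × (2×105.3 + 2×259.2) = 546.8 kN.
Block shear: shear path 2×[33+1×87] = 2×120 mm, A_gv = 2400, A_nv = 2×(120 − 1.5×29)×10 = 1530 mm²; tension across gage: (80 − 1×29)×10 = 510 mm². R_n = min(0.6×450×1530, 0.6×350×2400) + 1.0×450×510 = min(413.1, 504) + 229.5 = 642.6 kN. φR_n = 0.75 × 642.6 = 482.0 kN.
Tension yield (gross): A_g = 183×10 = 1830 mm². φR_n = 0.90 × 350 × 1830 = 576.5 kN.
Governing: min(785.8, 546.8, 482.0, 576.5) = 482.0 kN → block shear.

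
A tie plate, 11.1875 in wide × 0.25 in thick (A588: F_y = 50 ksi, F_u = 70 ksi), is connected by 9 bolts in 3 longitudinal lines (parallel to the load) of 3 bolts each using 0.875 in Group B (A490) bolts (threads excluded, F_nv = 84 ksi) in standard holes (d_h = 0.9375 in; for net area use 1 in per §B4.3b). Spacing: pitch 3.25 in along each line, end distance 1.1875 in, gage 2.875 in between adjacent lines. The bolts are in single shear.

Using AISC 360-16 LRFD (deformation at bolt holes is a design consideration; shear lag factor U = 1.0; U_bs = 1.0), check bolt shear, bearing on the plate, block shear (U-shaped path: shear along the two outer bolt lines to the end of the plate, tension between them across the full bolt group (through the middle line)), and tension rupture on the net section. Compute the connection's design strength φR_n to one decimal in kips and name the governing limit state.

107.5 kips (net-section rupture governs)

Bolt shear: A_b = π(0.875)²/4 = 0.60132 in². φR_n = 0.75 × 84 × 0.60132 × 9 × 1 = 340.9 kips.
Bearing (0.25 in plate, F_u = 70 ksi): end bolts L_c = 1.1875 − 0.9375/2 = 0.71875, R_n = min(1.2×0.71875×0.25×70, 2.4×0.875×0.25×70) = 15.094 kips/bolt; interior L_c = 3.25 − 0.9375 = 2.3125, R_n = 36.75 kips/bolt. φR_n = 0.75 × (3×15.094 + 6×36.75) = 199.3 kips.
Block shear: shear path 2×[1.1875+2×3.25] = 2×7.6875 in, A_gv = 3.8438, A_nv = 2×(7.6875 − 2.5×1)×0.25 = 2.5938 in²; tension across gage: (5.75 − 2×1)×0.25 = 0.9375 in². R_n = min(0.6×70×2.5938, 0.6×50×3.8438) + 1.0×70×0.9375 = min(108.94, 115.31) + 65.625 = 174.57 kips. φR_n = 0.75 × 174.57 = 130.9 kips.
Tension rupture (net): A_n = (11.1875 − 3×1)×0.25 = 2.0469 in² (U = 1.0, A_e = A_n). φR_n = 0.75 × 70 × 2.0469 = 107.5 kips.
Governing: min(340.9, 199.3, 130.9, 107.5) = 107.5 kips → net-section rupture.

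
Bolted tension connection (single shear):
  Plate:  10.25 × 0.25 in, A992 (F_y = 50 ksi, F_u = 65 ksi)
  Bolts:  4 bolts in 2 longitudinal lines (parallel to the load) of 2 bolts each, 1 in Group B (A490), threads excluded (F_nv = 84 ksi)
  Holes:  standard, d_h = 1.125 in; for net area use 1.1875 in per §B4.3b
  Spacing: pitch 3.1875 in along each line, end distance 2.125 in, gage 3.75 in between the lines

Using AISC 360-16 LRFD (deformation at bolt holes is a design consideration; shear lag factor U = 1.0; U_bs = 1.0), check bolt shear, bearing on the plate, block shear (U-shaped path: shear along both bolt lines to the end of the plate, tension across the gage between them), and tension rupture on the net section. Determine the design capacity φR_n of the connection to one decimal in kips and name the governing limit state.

82.9 kips (block shear governs)

Bolt shear: A_b = π(1)²/4 = 0.7854 in². φR_n = 0.75 × 84 × 0.7854 × 4 × 1 = 197.9 kips.
Bearing (0.25 in plate, F_u = 65 ksi): end bolts L_c = 2.125 − 1.125/2 = 1.5625, R_n = min(1.2×1.5625×0.25×65, 2.4×1×0.25×65) = 30.469 kips/bolt; interior L_c = 3.1875 − 1.125 = 2.0625, R_n = 39 kips/bolt. φR_n = 0.75 × (2×30.469 + 2×39) = 104.2 kips.
Block shear: shear path 2×[2.125+1×3.1875] = 2×5.3125 in, A_gv = 2.6563, A_nv = 2×(5.3125 − 1.5×1.1875)×0.25 = 1.7656 in²; tension across gage: (3.75 − 1×1.1875)×0.25 = 0.64063 in². R_n = min(0.6×65×1.7656, 0.6×50×2.6563) + 1.0×65×0.64063 = min(68.858, 79.689) + 41.641 = 110.5 kips. φR_n = 0.75 × 110.5 = 82.9 kips.
Tension rupture (net): A_n = (10.25 − 2×1.1875)×0.25 = 1.9688 in² (U = 1.0, A_e = A_n). φR_n = 0.75 × 65 × 1.9688 = 96.0 kips.
Governing: min(197.9, 104.2, 82.9, 96.0) = 82.9 kips → block shear.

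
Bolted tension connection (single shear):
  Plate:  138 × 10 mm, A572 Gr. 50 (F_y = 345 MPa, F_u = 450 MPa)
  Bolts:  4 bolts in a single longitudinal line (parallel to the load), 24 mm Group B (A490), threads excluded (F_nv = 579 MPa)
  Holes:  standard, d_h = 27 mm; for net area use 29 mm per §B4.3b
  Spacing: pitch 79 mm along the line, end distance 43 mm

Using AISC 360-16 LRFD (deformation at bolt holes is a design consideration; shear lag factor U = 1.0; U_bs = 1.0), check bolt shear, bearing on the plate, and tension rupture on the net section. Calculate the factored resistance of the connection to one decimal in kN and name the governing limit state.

367.9 kN (net-section rupture governs)

Bolt shear: A_b = π(24)²/4 = 452.39 mm². φR_n = 0.75 × 579 × 452.39 × 4 × 1 = 785.8 kN.
Bearing (10 mm plate, F_u = 450 MPa): end bolts L_c = 43 − 27/2 = 29.5, R_n = min(1.2×29.5×10×450, 2.4×24×10×450) = 159.3 kN/bolt; interior L_c = 79 − 27 = 52, R_n = 259.2 kN/bolt. φR_n = 0.75 × (1×159.3 + 3×259.2) = 702.7 kN.
Tension rupture (net): A_n = (138 − 1×29)×10 = 1090 mm² (U = 1.0, A_e = A_n). φR_n = 0.75 × 450 × 1090 = 367.9 kN.
Governing: min(785.8, 702.7, 367.9) = 367.9 kN → net-section rupture.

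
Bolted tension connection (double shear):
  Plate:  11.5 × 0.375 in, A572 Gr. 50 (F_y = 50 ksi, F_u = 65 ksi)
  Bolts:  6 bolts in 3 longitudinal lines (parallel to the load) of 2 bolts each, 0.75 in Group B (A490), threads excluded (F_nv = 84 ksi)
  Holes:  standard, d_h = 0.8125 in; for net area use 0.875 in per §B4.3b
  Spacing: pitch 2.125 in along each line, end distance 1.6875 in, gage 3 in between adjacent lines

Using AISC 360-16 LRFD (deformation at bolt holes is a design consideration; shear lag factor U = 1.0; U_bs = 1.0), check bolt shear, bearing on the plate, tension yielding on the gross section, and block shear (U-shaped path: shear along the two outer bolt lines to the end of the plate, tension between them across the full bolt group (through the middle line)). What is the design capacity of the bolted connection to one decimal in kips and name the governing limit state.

132.5 kips (block shear governs)

Bolt shear: A_b = π(0.75)²/4 = 0.44179 in². φR_n = 0.75 × 84 × 0.44179 × 6 × 2 = 334.0 kips.
Bearing (0.375 in plate, F_u = 65 ksi): end bolts L_c = 1.6875 − 0.8125/2 = 1.28125, R_n = min(1.2×1.28125×0.375×65, 2.4×0.75×0.375×65) = 37.477 kips/bolt; interior L_c = 2.125 − 0.8125 = 1.3125, R_n = 38.391 kips/bolt. φR_n = 0.75 × (3×37.477 + 3×38.391) = 170.7 kips.
Tension yield (gross): A_g = 11.5×0.375 = 4.3125 in². φR_n = 0.90 × 50 × 4.3125 = 194.1 kips.
Block shear: shear path 2×[1.6875+1×2.125] = 2×3.8125 in, A_gv = 2.8594, A_nv = 2×(3.8125 − 1.5×0.875)×0.375 = 1.875 in²; tension across gage: (6 − 2×0.875)×0.375 = 1.5938 in². R_n = min(0.6×65×1.875, 0.6×50×2.8594) + 1.0×65×1.5938 = min(73.125, 85.782) + 103.6 = 176.73 kips. φR_n = 0.75 × 176.73 = 132.5 kips.
Governing: min(334.0, 170.7, 194.1, 132.5) = 132.5 kips → block shear.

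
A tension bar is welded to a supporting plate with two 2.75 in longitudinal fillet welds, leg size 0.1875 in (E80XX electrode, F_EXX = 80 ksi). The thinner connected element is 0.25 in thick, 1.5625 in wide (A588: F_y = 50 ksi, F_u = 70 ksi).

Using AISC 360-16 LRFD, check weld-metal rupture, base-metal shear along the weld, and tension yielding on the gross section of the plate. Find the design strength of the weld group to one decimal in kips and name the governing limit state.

17.6 kips (gross-section yield governs)

Weld metal: throat = 0.707×0.1875 = 0.13256 in, L = 2×2.75 = 5.5 in. φR_n = 0.75 × 0.6 × 80 × 0.13256 × 5.5 = 26.2 kips.
Base metal shear (0.25 in plate): yield φR_n = 1.0×0.6×50×0.25×5.5 = 41.3 kips; rupture φR_n = 0.75×0.6×70×0.25×5.5 = 43.3 kips; take 41.3 kips (yield).
Tension yield (gross): A_g = 1.5625×0.25 = 0.39063 in². φR_n = 0.90 × 50 × 0.39063 = 17.6 kips.
Governing: min(26.2, 41.3, 17.6) = 17.6 kips → gross-section yield.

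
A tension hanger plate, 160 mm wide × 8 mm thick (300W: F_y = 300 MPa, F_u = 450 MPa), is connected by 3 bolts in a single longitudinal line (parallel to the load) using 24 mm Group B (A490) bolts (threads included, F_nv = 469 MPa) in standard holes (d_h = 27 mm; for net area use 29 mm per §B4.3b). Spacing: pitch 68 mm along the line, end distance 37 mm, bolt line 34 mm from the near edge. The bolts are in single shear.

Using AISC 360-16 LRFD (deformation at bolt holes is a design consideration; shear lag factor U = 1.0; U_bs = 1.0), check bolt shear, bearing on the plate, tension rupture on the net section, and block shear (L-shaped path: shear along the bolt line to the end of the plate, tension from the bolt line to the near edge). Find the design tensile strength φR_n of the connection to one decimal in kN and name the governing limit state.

Bolt shear: A_b = π(24)²/4 = 452.39 mm². φR_n = 0.75 × 469 × 452.39 × 3 × 1 = 477.4 kN.
Bearing (8 mm plate, F_u = 450 MPa): end bolts L_c = 37 − 27/2 = 23.5, R_n = min(1.2×23.5×8×450, 2.4×24×8×450) = 101.52 kN/bolt; interior L_c = 68 − 27 = 41, R_n = 177.12 kN/bolt. φR_n = 0.75 × (1×101.52 + 2×177.12) = 341.8 kN.
Tension rupture (net): A_n = (160 − 1×29)×8 = 1048 mm² (U = 1.0, A_e = A_n). φR_n = 0.75 × 450 × 1048 = 353.7 kN.
Block shear: shear path 1×[37+2×68] = 1×173 mm, A_gv = 1384, A_nv = 1×(173 − 2.5×29)×8 = 804 mm²; tension to near edge: (34 − 0.5×29)×8 = 156 mm². R_n = min(0.6×450×804, 0.6×300×1384) + 1.0×450×156 = min(217.08, 249.12) + 70.2 = 287.28 kN. φR_n = 0.75 × 287.28 = 215.5 kN.
Governing: min(477.4, 341.8, 353.7, 215.5) = 215.5 kN → block shear.

215.5 kN (block shear governs)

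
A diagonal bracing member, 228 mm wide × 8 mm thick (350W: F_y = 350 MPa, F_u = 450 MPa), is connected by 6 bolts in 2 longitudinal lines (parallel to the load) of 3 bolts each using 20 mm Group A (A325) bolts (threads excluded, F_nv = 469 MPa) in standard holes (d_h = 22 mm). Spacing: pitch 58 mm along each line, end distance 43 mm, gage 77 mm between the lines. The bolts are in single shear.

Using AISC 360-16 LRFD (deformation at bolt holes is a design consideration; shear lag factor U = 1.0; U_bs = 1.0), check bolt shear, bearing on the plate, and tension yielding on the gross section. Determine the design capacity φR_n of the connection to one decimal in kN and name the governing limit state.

Bolt shear: A_b = π(20)²/4 = 314.16 mm². φR_n = 0.75 × 469 × 314.16 × 6 × 1 = 663.0 kN.
Bearing (8 mm plate, F_u = 450 MPa): end bolts L_c = 43 − 22/2 = 32, R_n = min(1.2×32×8×450, 2.4×20×8×450) = 138.24 kN/bolt; interior L_c = 58 − 22 = 36, R_n = 155.52 kN/bolt. φR_n = 0.75 × (2×138.24 + 4×155.52) = 673.9 kN.
Tension yield (gross): A_g = 228×8 = 1824 mm². φR_n = 0.90 × 350 × 1824 = 574.6 kN.
Governing: min(663.0, 673.9, 574.6) = 574.6 kN → gross-section yield.

574.6 kN (gross-section yield governs)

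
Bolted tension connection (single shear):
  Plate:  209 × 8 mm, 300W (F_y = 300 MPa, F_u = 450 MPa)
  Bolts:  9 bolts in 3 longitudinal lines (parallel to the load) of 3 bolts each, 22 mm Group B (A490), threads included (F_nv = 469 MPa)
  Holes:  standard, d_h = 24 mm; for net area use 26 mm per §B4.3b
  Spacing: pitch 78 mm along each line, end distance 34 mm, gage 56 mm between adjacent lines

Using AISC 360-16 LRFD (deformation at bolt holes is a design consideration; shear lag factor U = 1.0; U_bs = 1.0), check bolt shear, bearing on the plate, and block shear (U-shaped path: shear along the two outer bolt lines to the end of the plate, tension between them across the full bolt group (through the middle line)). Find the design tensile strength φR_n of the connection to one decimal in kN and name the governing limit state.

Bolt shear: A_b = π(22)²/4 = 380.13 mm². φR_n = 0.75 × 469 × 380.13 × 9 × 1 = 1203.4 kN.
Bearing (8 mm plate, F_u = 450 MPa): end bolts L_c = 34 − 24/2 = 22, R_n = min(1.2×22×8×450, 2.4×22×8×450) = 95.04 kN/bolt; interior L_c = 78 − 24 = 54, R_n = 190.08 kN/bolt. φR_n = 0.75 × (3×95.04 + 6×190.08) = 1069.2 kN.
Block shear: shear path 2×[34+2×78] = 2×190 mm, A_gv = 3040, A_nv = 2×(190 − 2.5×26)×8 = 2000 mm²; tension across gage: (112 − 2×26)×8 = 480 mm². R_n = min(0.6×450×2000, 0.6×300×3040) + 1.0×450×480 = min(540, 547.2) + 216 = 756 kN. φR_n = 0.75 × 756 = 567.0 kN.
Governing: min(1203.4, 1069.2, 567.0) = 567.0 kN → block shear.

567.0 kN (block shear governs)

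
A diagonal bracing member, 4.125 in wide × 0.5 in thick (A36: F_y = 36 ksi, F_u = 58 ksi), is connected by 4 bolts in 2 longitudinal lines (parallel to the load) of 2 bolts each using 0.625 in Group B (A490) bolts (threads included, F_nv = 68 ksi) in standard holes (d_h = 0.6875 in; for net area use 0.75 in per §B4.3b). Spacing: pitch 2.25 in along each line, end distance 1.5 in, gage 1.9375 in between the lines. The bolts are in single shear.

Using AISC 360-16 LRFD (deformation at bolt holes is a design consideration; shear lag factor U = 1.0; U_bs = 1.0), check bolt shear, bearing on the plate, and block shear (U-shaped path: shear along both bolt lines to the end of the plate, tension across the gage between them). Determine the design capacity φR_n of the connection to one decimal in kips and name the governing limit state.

Bolt shear: A_b = π(0.625)²/4 = 0.3068 in². φR_n = 0.75 × 68 × 0.3068 × 4 × 1 = 62.6 kips.
Bearing (0.5 in plate, F_u = 58 ksi): end bolts L_c = 1.5 − 0.6875/2 = 1.15625, R_n = min(1.2×1.15625×0.5×58, 2.4×0.625×0.5×58) = 40.238 kips/bolt; interior L_c = 2.25 − 0.6875 = 1.5625, R_n = 43.5 kips/bolt. φR_n = 0.75 × (2×40.238 + 2×43.5) = 125.6 kips.
Block shear: shear path 2×[1.5+1×2.25] = 2×3.75 in, A_gv = 3.75, A_nv = 2×(3.75 − 1.5×0.75)×0.5 = 2.625 in²; tension across gage: (1.9375 − 1×0.75)×0.5 = 0.59375 in². R_n = min(0.6×58×2.625, 0.6×36×3.75) + 1.0×58×0.59375 = min(91.35, 81) + 34.438 = 115.44 kips. φR_n = 0.75 × 115.44 = 86.6 kips.
Governing: min(62.6, 125.6, 86.6) = 62.6 kips → bolt shear.

62.6 kips (bolt shear governs)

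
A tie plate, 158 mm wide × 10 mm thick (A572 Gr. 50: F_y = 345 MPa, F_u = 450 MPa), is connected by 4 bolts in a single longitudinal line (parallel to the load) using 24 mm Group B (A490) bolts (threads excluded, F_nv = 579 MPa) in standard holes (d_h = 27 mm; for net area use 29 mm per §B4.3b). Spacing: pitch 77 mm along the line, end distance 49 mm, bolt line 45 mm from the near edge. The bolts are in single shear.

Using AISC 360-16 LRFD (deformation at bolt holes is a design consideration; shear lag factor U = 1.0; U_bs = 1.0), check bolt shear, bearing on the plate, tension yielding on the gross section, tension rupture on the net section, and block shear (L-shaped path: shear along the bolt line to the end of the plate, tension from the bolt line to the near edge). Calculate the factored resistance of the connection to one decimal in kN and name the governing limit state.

Bolt shear: A_b = π(24)²/4 = 452.39 mm². φR_n = 0.75 × 579 × 452.39 × 4 × 1 = 785.8 kN.
Bearing (10 mm plate, F_u = 450 MPa): end bolts L_c = 49 − 27/2 = 35.5, R_n = min(1.2×35.5×10×450, 2.4×24×10×450) = 191.7 kN/bolt; interior L_c = 77 − 27 = 50, R_n = 259.2 kN/bolt. φR_n = 0.75 × (1×191.7 + 3×259.2) = 727.0 kN.
Tension yield (gross): A_g = 158×10 = 1580 mm². φR_n = 0.90 × 345 × 1580 = 490.6 kN.
Tension rupture (net): A_n = (158 − 1×29)×10 = 1290 mm² (U = 1.0, A_e = A_n). φR_n = 0.75 × 450 × 1290 = 435.4 kN.
Block shear: shear path 1×[49+3×77] = 1×280 mm, A_gv = 2800, A_nv = 1×(280 − 3.5×29)×10 = 1785 mm²; tension to near edge: (45 − 0.5×29)×10 = 305 mm². R_n = min(0.6×450×1785, 0.6×345×2800) + 1.0×450×305 = min(481.95, 579.6) + 137.25 = 619.2 kN. φR_n = 0.75 × 619.2 = 464.4 kN.
Governing: min(785.8, 727.0, 490.6, 435.4, 464.4) = 435.4 kN → net-section rupture.

435.4 kN (net-section rupture governs)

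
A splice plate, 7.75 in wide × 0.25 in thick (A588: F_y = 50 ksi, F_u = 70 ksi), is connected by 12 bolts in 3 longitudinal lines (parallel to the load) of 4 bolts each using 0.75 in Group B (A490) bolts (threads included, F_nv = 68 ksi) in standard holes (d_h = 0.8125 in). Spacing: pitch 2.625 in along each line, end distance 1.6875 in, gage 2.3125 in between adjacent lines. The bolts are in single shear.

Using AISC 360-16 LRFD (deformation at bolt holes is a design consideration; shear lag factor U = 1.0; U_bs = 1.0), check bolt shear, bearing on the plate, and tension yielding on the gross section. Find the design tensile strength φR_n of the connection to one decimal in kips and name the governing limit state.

Bolt shear: A_b = π(0.75)²/4 = 0.44179 in². φR_n = 0.75 × 68 × 0.44179 × 12 × 1 = 270.4 kips.
Bearing (0.25 in plate, F_u = 70 ksi): end bolts L_c = 1.6875 − 0.8125/2 = 1.28125, R_n = min(1.2×1.28125×0.25×70, 2.4×0.75×0.25×70) = 26.906 kips/bolt; interior L_c = 2.625 − 0.8125 = 1.8125, R_n = 31.5 kips/bolt. φR_n = 0.75 × (3×26.906 + 9×31.5) = 273.2 kips.
Tension yield (gross): A_g = 7.75×0.25 = 1.9375 in². φR_n = 0.90 × 50 × 1.9375 = 87.2 kips.
Governing: min(270.4, 273.2, 87.2) = 87.2 kips → gross-section yield.

87.2 kips (gross-section yield governs)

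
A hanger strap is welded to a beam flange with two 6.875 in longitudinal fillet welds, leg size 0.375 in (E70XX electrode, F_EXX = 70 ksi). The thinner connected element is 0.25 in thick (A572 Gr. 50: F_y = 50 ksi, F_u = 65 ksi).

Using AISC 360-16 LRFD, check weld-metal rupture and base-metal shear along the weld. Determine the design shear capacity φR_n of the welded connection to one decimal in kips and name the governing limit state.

100.5 kips (base-metal shear governs)

Weld metal: throat = 0.707×0.375 = 0.26513 in, L = 2×6.875 = 13.75 in. φR_n = 0.75 × 0.6 × 70 × 0.26513 × 13.75 = 114.8 kips.
Base metal shear (0.25 in plate): yield φR_n = 1.0×0.6×50×0.25×13.75 = 103.1 kips; rupture φR_n = 0.75×0.6×65×0.25×13.75 = 100.5 kips; take 100.5 kips (rupture).
Governing: min(114.8, 100.5) = 100.5 kips → base-metal shear.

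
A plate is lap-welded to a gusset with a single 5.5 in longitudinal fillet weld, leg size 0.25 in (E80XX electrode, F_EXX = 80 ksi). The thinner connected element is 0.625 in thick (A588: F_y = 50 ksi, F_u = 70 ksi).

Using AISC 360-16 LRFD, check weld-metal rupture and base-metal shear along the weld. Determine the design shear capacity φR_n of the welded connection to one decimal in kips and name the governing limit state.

Weld metal: throat = 0.707×0.25 = 0.17675 in, L = 5.5 in. φR_n = 0.75 × 0.6 × 80 × 0.17675 × 5.5 = 35.0 kips.
Base metal shear (0.625 in plate): yield φR_n = 1.0×0.6×50×0.625×5.5 = 103.1 kips; rupture φR_n = 0.75×0.6×70×0.625×5.5 = 108.3 kips; take 103.1 kips (yield).
Governing: min(35.0, 103.1) = 35.0 kips → weld metal.

35.0 kips (weld metal governs)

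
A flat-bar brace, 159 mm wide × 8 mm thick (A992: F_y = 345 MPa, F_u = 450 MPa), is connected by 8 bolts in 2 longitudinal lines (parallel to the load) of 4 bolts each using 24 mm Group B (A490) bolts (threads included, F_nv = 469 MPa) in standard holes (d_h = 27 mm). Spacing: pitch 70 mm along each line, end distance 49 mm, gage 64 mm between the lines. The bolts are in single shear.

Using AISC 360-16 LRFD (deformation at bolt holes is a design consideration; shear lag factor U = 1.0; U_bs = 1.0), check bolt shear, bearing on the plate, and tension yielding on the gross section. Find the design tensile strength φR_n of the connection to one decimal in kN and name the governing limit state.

Bolt shear: A_b = π(24)²/4 = 452.39 mm². φR_n = 0.75 × 469 × 452.39 × 8 × 1 = 1273.0 kN.
Bearing (8 mm plate, F_u = 450 MPa): end bolts L_c = 49 − 27/2 = 35.5, R_n = min(1.2×35.5×8×450, 2.4×24×8×450) = 153.36 kN/bolt; interior L_c = 70 − 27 = 43, R_n = 185.76 kN/bolt. φR_n = 0.75 × (2×153.36 + 6×185.76) = 1066.0 kN.
Tension yield (gross): A_g = 159×8 = 1272 mm². φR_n = 0.90 × 345 × 1272 = 395.0 kN.
Governing: min(1273.0, 1066.0, 395.0) = 395.0 kN → gross-section yield.

395.0 kN (gross-section yield governs)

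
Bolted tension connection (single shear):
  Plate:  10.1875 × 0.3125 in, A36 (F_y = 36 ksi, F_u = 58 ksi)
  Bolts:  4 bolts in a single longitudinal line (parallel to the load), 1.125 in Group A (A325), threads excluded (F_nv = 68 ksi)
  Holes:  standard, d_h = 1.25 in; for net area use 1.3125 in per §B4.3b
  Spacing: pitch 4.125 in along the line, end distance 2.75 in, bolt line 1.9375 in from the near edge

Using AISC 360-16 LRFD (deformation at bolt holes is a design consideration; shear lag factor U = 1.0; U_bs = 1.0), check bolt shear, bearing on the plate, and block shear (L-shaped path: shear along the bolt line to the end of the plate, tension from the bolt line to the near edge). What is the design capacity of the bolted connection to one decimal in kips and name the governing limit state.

94.0 kips (block shear governs)

Bolt shear: A_b = π(1.125)²/4 = 0.99402 in². φR_n = 0.75 × 68 × 0.99402 × 4 × 1 = 202.8 kips.
Bearing (0.3125 in plate, F_u = 58 ksi): end bolts L_c = 2.75 − 1.25/2 = 2.125, R_n = min(1.2×2.125×0.3125×58, 2.4×1.125×0.3125×58) = 46.219 kips/bolt; interior L_c = 4.125 − 1.25 = 2.875, R_n = 48.938 kips/bolt. φR_n = 0.75 × (1×46.219 + 3×48.938) = 144.8 kips.
Block shear: shear path 1×[2.75+3×4.125] = 1×15.125 in, A_gv = 4.7266, A_nv = 1×(15.125 − 3.5×1.3125)×0.3125 = 3.291 in²; tension to near edge: (1.9375 − 0.5×1.3125)×0.3125 = 0.40039 in². R_n = min(0.6×58×3.291, 0.6×36×4.7266) + 1.0×58×0.40039 = min(114.53, 102.09) + 23.223 = 125.31 kips. φR_n = 0.75 × 125.31 = 94.0 kips.
Governing: min(202.8, 144.8, 94.0) = 94.0 kips → block shear.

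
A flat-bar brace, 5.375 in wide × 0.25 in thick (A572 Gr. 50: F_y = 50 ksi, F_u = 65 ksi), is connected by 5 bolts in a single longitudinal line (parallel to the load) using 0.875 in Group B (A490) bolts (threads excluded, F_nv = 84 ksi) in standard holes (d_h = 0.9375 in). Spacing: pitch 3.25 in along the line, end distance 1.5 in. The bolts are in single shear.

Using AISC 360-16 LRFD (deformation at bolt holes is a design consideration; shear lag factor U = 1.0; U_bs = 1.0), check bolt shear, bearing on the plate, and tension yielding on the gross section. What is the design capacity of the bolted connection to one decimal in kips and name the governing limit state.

Bolt shear: A_b = π(0.875)²/4 = 0.60132 in². φR_n = 0.75 × 84 × 0.60132 × 5 × 1 = 189.4 kips.
Bearing (0.25 in plate, F_u = 65 ksi): end bolts L_c = 1.5 − 0.9375/2 = 1.03125, R_n = min(1.2×1.03125×0.25×65, 2.4×0.875×0.25×65) = 20.109 kips/bolt; interior L_c = 3.25 − 0.9375 = 2.3125, R_n = 34.125 kips/bolt. φR_n = 0.75 × (1×20.109 + 4×34.125) = 117.5 kips.
Tension yield (gross): A_g = 5.375×0.25 = 1.3438 in². φR_n = 0.90 × 50 × 1.3438 = 60.5 kips.
Governing: min(189.4, 117.5, 60.5) = 60.5 kips → gross-section yield.

60.5 kips (gross-section yield governs)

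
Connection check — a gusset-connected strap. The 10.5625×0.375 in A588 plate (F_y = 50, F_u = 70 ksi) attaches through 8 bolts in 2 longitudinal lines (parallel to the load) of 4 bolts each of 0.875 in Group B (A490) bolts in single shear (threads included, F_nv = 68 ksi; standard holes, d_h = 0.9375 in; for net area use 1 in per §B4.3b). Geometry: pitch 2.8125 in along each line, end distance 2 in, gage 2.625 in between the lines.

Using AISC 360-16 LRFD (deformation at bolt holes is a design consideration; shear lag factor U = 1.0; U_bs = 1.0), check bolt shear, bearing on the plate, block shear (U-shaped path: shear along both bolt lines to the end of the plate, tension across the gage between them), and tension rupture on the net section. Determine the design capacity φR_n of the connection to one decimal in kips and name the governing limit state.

Bolt shear: A_b = π(0.875)²/4 = 0.60132 in². φR_n = 0.75 × 68 × 0.60132 × 8 × 1 = 245.3 kips.
Bearing (0.375 in plate, F_u = 70 ksi): end bolts L_c = 2 − 0.9375/2 = 1.53125, R_n = min(1.2×1.53125×0.375×70, 2.4×0.875×0.375×70) = 48.234 kips/bolt; interior L_c = 2.8125 − 0.9375 = 1.875, R_n = 55.125 kips/bolt. φR_n = 0.75 × (2×48.234 + 6×55.125) = 320.4 kips.
Block shear: shear path 2×[2+3×2.8125] = 2×10.4375 in, A_gv = 7.8281, A_nv = 2×(10.4375 − 3.5×1)×0.375 = 5.2031 in²; tension across gage: (2.625 − 1×1)×0.375 = 0.60938 in². R_n = min(0.6×70×5.2031, 0.6×50×7.8281) + 1.0×70×0.60938 = min(218.53, 234.84) + 42.657 = 261.19 kips. φR_n = 0.75 × 261.19 = 195.9 kips.
Tension rupture (net): A_n = (10.5625 − 2×1)×0.375 = 3.2109 in² (U = 1.0, A_e = A_n). φR_n = 0.75 × 70 × 3.2109 = 168.6 kips.
Governing: min(245.3, 320.4, 195.9, 168.6) = 168.6 kips → net-section rupture.

168.6 kips (net-section rupture governs)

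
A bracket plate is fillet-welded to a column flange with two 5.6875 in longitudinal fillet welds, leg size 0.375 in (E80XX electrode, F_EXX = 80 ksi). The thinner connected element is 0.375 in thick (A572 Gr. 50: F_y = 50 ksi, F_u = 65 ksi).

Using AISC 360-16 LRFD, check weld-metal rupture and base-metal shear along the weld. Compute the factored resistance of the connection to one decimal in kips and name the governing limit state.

108.6 kips (weld metal governs)

Weld metal: throat = 0.707×0.375 = 0.26513 in, L = 2×5.6875 = 11.375 in. φR_n = 0.75 × 0.6 × 80 × 0.26513 × 11.375 = 108.6 kips.
Base metal shear (0.375 in plate): yield φR_n = 1.0×0.6×50×0.375×11.375 = 128.0 kips; rupture φR_n = 0.75×0.6×65×0.375×11.375 = 124.8 kips; take 124.8 kips (rupture).
Governing: min(108.6, 124.8) = 108.6 kips → weld metal.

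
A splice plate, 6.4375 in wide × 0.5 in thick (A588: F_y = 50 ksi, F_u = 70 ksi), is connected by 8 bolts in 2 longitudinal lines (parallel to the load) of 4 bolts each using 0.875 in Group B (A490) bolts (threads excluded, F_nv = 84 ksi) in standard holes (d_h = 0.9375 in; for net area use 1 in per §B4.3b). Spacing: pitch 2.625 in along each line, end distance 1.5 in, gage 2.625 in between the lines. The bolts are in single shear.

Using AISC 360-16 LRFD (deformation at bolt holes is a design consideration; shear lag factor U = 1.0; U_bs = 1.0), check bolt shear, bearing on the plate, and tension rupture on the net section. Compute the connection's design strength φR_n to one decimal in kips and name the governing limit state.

116.5 kips (net-section rupture governs)

Bolt shear: A_b = π(0.875)²/4 = 0.60132 in². φR_n = 0.75 × 84 × 0.60132 × 8 × 1 = 303.1 kips.
Bearing (0.5 in plate, F_u = 70 ksi): end bolts L_c = 1.5 − 0.9375/2 = 1.03125, R_n = min(1.2×1.03125×0.5×70, 2.4×0.875×0.5×70) = 43.313 kips/bolt; interior L_c = 2.625 − 0.9375 = 1.6875, R_n = 70.875 kips/bolt. φR_n = 0.75 × (2×43.313 + 6×70.875) = 383.9 kips.
Tension rupture (net): A_n = (6.4375 − 2×1)×0.5 = 2.2188 in² (U = 1.0, A_e = A_n). φR_n = 0.75 × 70 × 2.2188 = 116.5 kips.
Governing: min(303.1, 383.9, 116.5) = 116.5 kips → net-section rupture.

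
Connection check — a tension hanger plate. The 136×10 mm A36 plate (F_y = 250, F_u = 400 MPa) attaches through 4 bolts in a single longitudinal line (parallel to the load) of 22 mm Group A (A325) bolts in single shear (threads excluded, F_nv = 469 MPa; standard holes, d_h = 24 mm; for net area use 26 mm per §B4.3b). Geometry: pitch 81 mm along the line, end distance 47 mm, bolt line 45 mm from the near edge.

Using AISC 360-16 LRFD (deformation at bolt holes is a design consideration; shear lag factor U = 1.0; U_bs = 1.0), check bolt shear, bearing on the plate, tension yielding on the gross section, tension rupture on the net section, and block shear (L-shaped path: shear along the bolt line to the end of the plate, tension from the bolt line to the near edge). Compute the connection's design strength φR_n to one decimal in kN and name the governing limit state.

Bolt shear: A_b = π(22)²/4 = 380.13 mm². φR_n = 0.75 × 469 × 380.13 × 4 × 1 = 534.8 kN.
Bearing (10 mm plate, F_u = 400 MPa): end bolts L_c = 47 − 24/2 = 35, R_n = min(1.2×35×10×400, 2.4×22×10×400) = 168 kN/bolt; interior L_c = 81 − 24 = 57, R_n = 211.2 kN/bolt. φR_n = 0.75 × (1×168 + 3×211.2) = 601.2 kN.
Tension yield (gross): A_g = 136×10 = 1360 mm². φR_n = 0.90 × 250 × 1360 = 306.0 kN.
Tension rupture (net): A_n = (136 − 1×26)×10 = 1100 mm² (U = 1.0, A_e = A_n). φR_n = 0.75 × 400 × 1100 = 330.0 kN.
Block shear: shear path 1×[47+3×81] = 1×290 mm, A_gv = 2900, A_nv = 1×(290 − 3.5×26)×10 = 1990 mm²; tension to near edge: (45 − 0.5×26)×10 = 320 mm². R_n = min(0.6×400×1990, 0.6×250×2900) + 1.0×400×320 = min(477.6, 435) + 128 = 563 kN. φR_n = 0.75 × 563 = 422.3 kN.
Governing: min(534.8, 601.2, 306.0, 330.0, 422.3) = 306.0 kN → gross-section yield.

306.0 kN (gross-section yield governs)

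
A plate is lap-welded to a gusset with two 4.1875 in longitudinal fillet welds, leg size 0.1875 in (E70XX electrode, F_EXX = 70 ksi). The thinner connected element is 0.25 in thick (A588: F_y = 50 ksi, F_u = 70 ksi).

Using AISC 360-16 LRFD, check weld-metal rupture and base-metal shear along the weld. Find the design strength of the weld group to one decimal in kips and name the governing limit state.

35.0 kips (weld metal governs)

Weld metal: throat = 0.707×0.1875 = 0.13256 in, L = 2×4.1875 = 8.375 in. φR_n = 0.75 × 0.6 × 70 × 0.13256 × 8.375 = 35.0 kips.
Base metal shear (0.25 in plate): yield φR_n = 1.0×0.6×50×0.25×8.375 = 62.8 kips; rupture φR_n = 0.75×0.6×70×0.25×8.375 = 66.0 kips; take 62.8 kips (yield).
Governing: min(35.0, 62.8) = 35.0 kips → weld metal.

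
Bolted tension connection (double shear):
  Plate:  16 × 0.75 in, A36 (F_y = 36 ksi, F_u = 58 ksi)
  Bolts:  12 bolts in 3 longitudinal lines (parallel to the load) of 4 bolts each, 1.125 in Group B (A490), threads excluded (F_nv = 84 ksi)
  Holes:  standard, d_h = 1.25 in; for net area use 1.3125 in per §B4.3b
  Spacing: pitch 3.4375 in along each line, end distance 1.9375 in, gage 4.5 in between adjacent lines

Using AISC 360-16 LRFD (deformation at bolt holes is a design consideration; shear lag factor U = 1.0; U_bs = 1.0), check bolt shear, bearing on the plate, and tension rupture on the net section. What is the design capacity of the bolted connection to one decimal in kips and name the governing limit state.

393.5 kips (net-section rupture governs)

Bolt shear: A_b = π(1.125)²/4 = 0.99402 in². φR_n = 0.75 × 84 × 0.99402 × 12 × 2 = 1503.0 kips.
Bearing (0.75 in plate, F_u = 58 ksi): end bolts L_c = 1.9375 − 1.25/2 = 1.3125, R_n = min(1.2×1.3125×0.75×58, 2.4×1.125×0.75×58) = 68.513 kips/bolt; interior L_c = 3.4375 − 1.25 = 2.1875, R_n = 114.19 kips/bolt. φR_n = 0.75 × (3×68.513 + 9×114.19) = 924.9 kips.
Tension rupture (net): A_n = (16 − 3×1.3125)×0.75 = 9.0469 in² (U = 1.0, A_e = A_n). φR_n = 0.75 × 58 × 9.0469 = 393.5 kips.
Governing: min(1503.0, 924.9, 393.5) = 393.5 kips → net-section rupture.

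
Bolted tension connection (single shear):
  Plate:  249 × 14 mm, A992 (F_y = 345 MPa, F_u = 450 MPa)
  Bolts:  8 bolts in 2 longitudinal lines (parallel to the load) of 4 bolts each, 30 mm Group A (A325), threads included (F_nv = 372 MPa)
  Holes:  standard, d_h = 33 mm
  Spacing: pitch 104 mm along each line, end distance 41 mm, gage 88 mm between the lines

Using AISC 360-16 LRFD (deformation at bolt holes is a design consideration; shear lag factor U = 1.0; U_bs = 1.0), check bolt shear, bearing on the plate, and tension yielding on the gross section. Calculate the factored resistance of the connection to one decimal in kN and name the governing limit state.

1082.4 kN (gross-section yield governs)

Bolt shear: A_b = π(30)²/4 = 706.86 mm². φR_n = 0.75 × 372 × 706.86 × 8 × 1 = 1577.7 kN.
Bearing (14 mm plate, F_u = 450 MPa): end bolts L_c = 41 − 33/2 = 24.5, R_n = min(1.2×24.5×14×450, 2.4×30×14×450) = 185.22 kN/bolt; interior L_c = 104 − 33 = 71, R_n = 453.6 kN/bolt. φR_n = 0.75 × (2×185.22 + 6×453.6) = 2319.0 kN.
Tension yield (gross): A_g = 249×14 = 3486 mm². φR_n = 0.90 × 345 × 3486 = 1082.4 kN.
Governing: min(1577.7, 2319.0, 1082.4) = 1082.4 kN → gross-section yield.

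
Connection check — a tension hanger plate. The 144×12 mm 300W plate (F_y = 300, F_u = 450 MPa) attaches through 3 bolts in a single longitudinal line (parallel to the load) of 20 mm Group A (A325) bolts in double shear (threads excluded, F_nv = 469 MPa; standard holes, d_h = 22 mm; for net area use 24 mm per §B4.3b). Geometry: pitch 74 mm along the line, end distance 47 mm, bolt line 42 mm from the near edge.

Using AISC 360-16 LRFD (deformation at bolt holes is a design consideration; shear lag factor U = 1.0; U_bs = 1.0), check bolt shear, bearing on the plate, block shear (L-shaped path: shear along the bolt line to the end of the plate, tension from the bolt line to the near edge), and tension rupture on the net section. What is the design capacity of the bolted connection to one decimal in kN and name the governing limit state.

Bolt shear: A_b = π(20)²/4 = 314.16 mm². φR_n = 0.75 × 469 × 314.16 × 3 × 2 = 663.0 kN.
Bearing (12 mm plate, F_u = 450 MPa): end bolts L_c = 47 − 22/2 = 36, R_n = min(1.2×36×12×450, 2.4×20×12×450) = 233.28 kN/bolt; interior L_c = 74 − 22 = 52, R_n = 259.2 kN/bolt. φR_n = 0.75 × (1×233.28 + 2×259.2) = 563.8 kN.
Block shear: shear path 1×[47+2×74] = 1×195 mm, A_gv = 2340, A_nv = 1×(195 − 2.5×24)×12 = 1620 mm²; tension to near edge: (42 − 0.5×24)×12 = 360 mm². R_n = min(0.6×450×1620, 0.6×300×2340) + 1.0×450×360 = min(437.4, 421.2) + 162 = 583.2 kN. φR_n = 0.75 × 583.2 = 437.4 kN.
Tension rupture (net): A_n = (144 − 1×24)×12 = 1440 mm² (U = 1.0, A_e = A_n). φR_n = 0.75 × 450 × 1440 = 486.0 kN.
Governing: min(663.0, 563.8, 437.4, 486.0) = 437.4 kN → block shear.

437.4 kN (block shear governs)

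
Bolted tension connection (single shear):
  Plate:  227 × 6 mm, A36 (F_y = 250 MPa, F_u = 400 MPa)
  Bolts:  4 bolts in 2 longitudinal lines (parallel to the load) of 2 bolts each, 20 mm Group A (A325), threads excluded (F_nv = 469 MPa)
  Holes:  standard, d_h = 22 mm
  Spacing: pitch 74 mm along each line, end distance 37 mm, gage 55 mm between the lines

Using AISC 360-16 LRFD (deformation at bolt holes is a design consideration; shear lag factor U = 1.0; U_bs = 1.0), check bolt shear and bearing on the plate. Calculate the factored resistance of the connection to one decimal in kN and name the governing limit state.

285.1 kN (bearing governs)

Bolt shear: A_b = π(20)²/4 = 314.16 mm². φR_n = 0.75 × 469 × 314.16 × 4 × 1 = 442.0 kN.
Bearing (6 mm plate, F_u = 400 MPa): end bolts L_c = 37 − 22/2 = 26, R_n = min(1.2×26×6×400, 2.4×20×6×400) = 74.88 kN/bolt; interior L_c = 74 − 22 = 52, R_n = 115.2 kN/bolt. φR_n = 0.75 × (2×74.88 + 2×115.2) = 285.1 kN.
Governing: min(442.0, 285.1) = 285.1 kN → bearing.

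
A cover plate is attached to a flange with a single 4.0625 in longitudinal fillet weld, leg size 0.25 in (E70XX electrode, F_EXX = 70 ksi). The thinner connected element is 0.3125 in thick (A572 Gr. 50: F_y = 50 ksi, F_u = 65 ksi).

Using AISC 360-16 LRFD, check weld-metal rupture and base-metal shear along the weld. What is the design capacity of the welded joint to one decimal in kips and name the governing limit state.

22.6 kips (weld metal governs)

Weld metal: throat = 0.707×0.25 = 0.17675 in, L = 4.0625 in. φR_n = 0.75 × 0.6 × 70 × 0.17675 × 4.0625 = 22.6 kips.
Base metal shear (0.3125 in plate): yield φR_n = 1.0×0.6×50×0.3125×4.0625 = 38.1 kips; rupture φR_n = 0.75×0.6×65×0.3125×4.0625 = 37.1 kips; take 37.1 kips (rupture).
Governing: min(22.6, 37.1) = 22.6 kips → weld metal.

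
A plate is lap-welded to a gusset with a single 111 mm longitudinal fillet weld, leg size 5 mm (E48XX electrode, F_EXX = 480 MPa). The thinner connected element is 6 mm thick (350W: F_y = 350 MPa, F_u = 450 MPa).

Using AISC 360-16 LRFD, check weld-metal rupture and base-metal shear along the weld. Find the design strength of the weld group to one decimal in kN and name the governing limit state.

Weld metal: throat = 0.707×5 = 3.535 mm, L = 111 mm. φR_n = 0.75 × 0.6 × 480 × 3.535 × 111 = 84.8 kN.
Base metal shear (6 mm plate): yield φR_n = 1.0×0.6×350×6×111 = 139.9 kN; rupture φR_n = 0.75×0.6×450×6×111 = 134.9 kN; take 134.9 kN (rupture).
Governing: min(84.8, 134.9) = 84.8 kN → weld metal.

84.8 kN (weld metal governs)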